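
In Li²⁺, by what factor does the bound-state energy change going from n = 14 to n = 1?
196.00000

Using E_n = -13.6057 Z² / n² eV with Z = 3:

E_1 = -13.6057 × 3² / 1² = -122.4513 / 1 = -122.45130000000 eV
E_14 = -13.6057 × 3² / 14² = -122.4513 / 196 = -0.62475153061 eV

The ratio is:
E_1/E_14 = (-122.45130000000) / (-0.62475153061)
E_1/E_14 = (-122.4513/1) / (-122.4513/196)
E_1/E_14 = 196/1
E_1/E_14 = 196.00000
(Note: the Z² factors cancel in the ratio.)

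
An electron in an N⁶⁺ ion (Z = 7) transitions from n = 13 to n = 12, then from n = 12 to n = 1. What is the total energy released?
662.73445 eV

The energy levels of N⁶⁺ are E_n = -13.6057 × 7² / n² eV.

First transition (13 → 12):
ΔE₁ = |E_12 - E_13|
ΔE₁ = |-4.62971736111 - (-3.94484792899)| = 0.68486943 eV

Second transition (12 → 1):
ΔE₂ = |E_1 - E_12|
ΔE₂ = |-666.67930000000 - (-4.62971736111)| = 662.04958264 eV

Total energy released:
E_total = ΔE₁ + ΔE₂ = 0.68486943 + 662.04958264 = 662.73445 eV

Note: This equals the direct transition 13 → 1: 662.73445 eV ✓
Energy is conserved regardless of the path taken.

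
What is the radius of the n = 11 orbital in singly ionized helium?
3.20152 nm (or 32.01522 Å)

The Bohr radius formula is:
r_n = n² a₀ / Z

where a₀ = 0.05291772 nm is the Bohr radius.

For He⁺ (Z = 2) at n = 11:
r_11 = 11² × 0.05291772 nm / 2
r_11 = 121 × 0.05291772 nm / 2
r_11 = 6.403044 nm / 2
r_11 = 3.20152 nm

The electron orbits at approximately 3.20152 nm from the nucleus.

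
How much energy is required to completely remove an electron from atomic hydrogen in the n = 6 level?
0.378 eV

The ionization energy is the energy needed to remove the electron completely (n → ∞).

For hydrogen, E_n = -13.6057 eV / n².

At n = 6: E_6 = -13.6057 / 6² = -0.377936 eV
At n = ∞: E_∞ = 0 eV

Ionization energy = E_∞ - E_6 = 0 - (-0.377936) = 0.377936 eV
Ionization energy ≈ 0.378 eV

This is also called the binding energy of the electron in state n = 6.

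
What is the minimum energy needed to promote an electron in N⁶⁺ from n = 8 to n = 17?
8.11 eV

The energy levels of a hydrogen-like atom are E_n = -13.6057 Z² eV / n².

Energy at n = 8: E_8 = -13.6057 × 7² / 8² = -10.41686 eV
Energy at n = 17: E_17 = -13.6057 × 7² / 17² = -2.30685 eV

The excitation energy is the difference:
ΔE = E_17 - E_8
ΔE = -2.30685 - (-10.41686)
ΔE = 8.11 eV

Since this is positive, energy must be absorbed (photon absorption).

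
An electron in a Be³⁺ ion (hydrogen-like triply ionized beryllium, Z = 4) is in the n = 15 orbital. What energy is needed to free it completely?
0.96752 eV

The ionization energy is the energy needed to remove the electron completely (n → ∞).

For a hydrogen-like ion with Z = 4, E_n = -13.6057 Z² / n² eV.

At n = 15: E_15 = -13.6057 × 4² / 15² = -0.96751644 eV
At n = ∞: E_∞ = 0 eV

Ionization energy = E_∞ - E_15 = 0 - (-0.96751644) = 0.96751644 eV
Ionization energy ≈ 0.96752 eV

This is also called the binding energy of the electron in state n = 15.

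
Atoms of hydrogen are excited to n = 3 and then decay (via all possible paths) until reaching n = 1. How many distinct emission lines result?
3

The electron can occupy levels n = 1, 2, ..., 3 during de-excitation — that is m = 3 - 1 + 1 = 3 distinct levels.

The number of distinct spectral lines equals the number of ways to choose 2 of these m levels (each pair gives one possible emission transition):

Number of lines = m(m-1)/2 = 3×2/2 = 3

These correspond to all possible transitions between the 3 levels:
3 → 2, 3 → 1, 2 → 1

Each transition produces a photon with a unique energy (and thus wavelength). This count does not depend on Z.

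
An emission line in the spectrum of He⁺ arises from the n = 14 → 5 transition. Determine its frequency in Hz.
4.59235e+14 Hz

First, find the transition energy:
E_14 = -13.6057 × 2² / 14² = -0.27766735 eV
E_5 = -13.6057 × 2² / 5² = -2.17691200 eV
|ΔE| = |E_5 - E_14| = 1.89924465 eV

Convert to Joules: E = 1.89924465 eV × (1.602177 × 10⁻¹⁹ J/eV) = 3.0429261e-19 J

Using E = hf:
f = E/h = 3.0429261e-19 J / (6.62607 × 10⁻³⁴ J·s)
f = 4.59235e+14 Hz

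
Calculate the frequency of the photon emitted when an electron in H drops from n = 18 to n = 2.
8.1231e+14 Hz

First, find the transition energy:
E_18 = -13.6057 / 18² = -0.04199290 eV
E_2 = -13.6057 / 2² = -3.40142500 eV
|ΔE| = |E_2 - E_18| = 3.35943210 eV

Convert to Joules: E = 3.35943210 eV × (1.602177 × 10⁻¹⁹ J/eV) = 5.382405e-19 J

Using E = hf:
f = E/h = 5.382405e-19 J / (6.62607 × 10⁻³⁴ J·s)
f = 8.1231e+14 Hz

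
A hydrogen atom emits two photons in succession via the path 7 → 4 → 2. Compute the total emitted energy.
3.1238 eV

The energy levels of hydrogen are E_n = -13.6057 / n² eV.

First transition (7 → 4):
ΔE₁ = |E_4 - E_7|
ΔE₁ = |-0.8503562500 - (-0.2776673469)| = 0.5726889 eV

Second transition (4 → 2):
ΔE₂ = |E_2 - E_4|
ΔE₂ = |-3.4014250000 - (-0.8503562500)| = 2.5510688 eV

Total energy released:
E_total = ΔE₁ + ΔE₂ = 0.5726889 + 2.5510688 = 3.1238 eV

Note: This equals the direct transition 7 → 2: 3.1238 eV ✓
Energy is conserved regardless of the path taken.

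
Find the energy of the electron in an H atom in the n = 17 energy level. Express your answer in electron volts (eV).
-0.04708 eV

The energy levels of a hydrogen-like atom are given by:
E_n = -13.6057 eV / n²

For n = 17:
E_17 = -13.6057 eV / 17²
E_17 = -13.6057 eV / 289
E_17 = -0.04708 eV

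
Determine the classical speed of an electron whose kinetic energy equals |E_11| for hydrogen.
1.99e+05 m/s (or 0.06634% of c)

The binding energy at n = 11 for hydrogen is:
E_11 = -13.6057/11² = -0.1124438 eV
|E_11| = 0.1124438 eV

Convert to Joules:
KE = 0.1124438 eV × (1.602177 × 10⁻¹⁹ J/eV) = 1.8015e-20 J

Using KE = ½mv²:
v = √(2·KE/m_e)
v = √(2 × 1.8015e-20 J / 9.10938 × 10⁻³¹ kg)
v = 1.99e+05 m/s

This is approximately 0.06634% the speed of light.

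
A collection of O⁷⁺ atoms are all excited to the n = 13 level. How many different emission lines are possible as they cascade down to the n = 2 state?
66

The electron can occupy levels n = 2, 3, ..., 13 during de-excitation — that is m = 13 - 2 + 1 = 12 distinct levels.

The number of distinct spectral lines equals the number of ways to choose 2 of these m levels (each pair gives one possible emission transition):

Number of lines = m(m-1)/2 = 12×11/2 = 66

These correspond to all possible transitions between the 12 levels:
13 → 12, 13 → 11, 13 → 10, 13 → 9, 13 → 8, 13 → 7, 13 → 6, 13 → 5...

Each transition produces a photon with a unique energy (and thus wavelength). This count does not depend on Z.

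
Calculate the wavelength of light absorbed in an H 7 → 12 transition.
6768.302 nm

First, find the transition energy using E_n = -13.6057 / n² eV:
E_7 = -13.6057 / 7² = -0.277667347 eV
E_12 = -13.6057 / 12² = -0.094484028 eV

Photon energy: |ΔE| = |E_12 - E_7| = 0.183183319 eV

Convert to wavelength using E = hc/λ with hc = 1239.84 eV·nm:
λ = hc/E = 1239.84 eV·nm / 0.183183319 eV
λ = 6768.302 nm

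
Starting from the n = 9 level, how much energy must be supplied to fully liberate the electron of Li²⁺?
1.511744 eV

The ionization energy is the energy needed to remove the electron completely (n → ∞).

For a hydrogen-like ion with Z = 3, E_n = -13.6057 Z² / n² eV.

At n = 9: E_9 = -13.6057 × 3² / 9² = -1.511744444 eV
At n = ∞: E_∞ = 0 eV

Ionization energy = E_∞ - E_9 = 0 - (-1.511744444) = 1.511744444 eV
Ionization energy ≈ 1.511744 eV

This is also called the binding energy of the electron in state n = 9.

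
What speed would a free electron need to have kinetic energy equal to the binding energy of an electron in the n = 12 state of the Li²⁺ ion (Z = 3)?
5.46923e+05 m/s (or 0.182434% of c)

The binding energy at n = 12 for Li²⁺ is:
E_12 = -13.6057 × 3²/12² = -0.850356250 eV
|E_12| = 0.850356250 eV

Convert to Joules:
KE = 0.850356250 eV × (1.602177 × 10⁻¹⁹ J/eV) = 1.3624212e-19 J

Using KE = ½mv²:
v = √(2·KE/m_e)
v = √(2 × 1.3624212e-19 J / 9.10938 × 10⁻³¹ kg)
v = 5.46923e+05 m/s

This is approximately 0.182434% the speed of light.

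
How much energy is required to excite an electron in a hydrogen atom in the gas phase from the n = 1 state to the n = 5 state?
13.06147 eV

The energy levels of a hydrogen-like atom are E_n = -13.6057 eV / n².

Energy at n = 1: E_1 = -13.6057 / 1² = -13.60570000 eV
Energy at n = 5: E_5 = -13.6057 / 5² = -0.54422800 eV

The excitation energy is the difference:
ΔE = E_5 - E_1
ΔE = -0.54422800 - (-13.60570000)
ΔE = 13.06147 eV

Since this is positive, energy must be absorbed (photon absorption).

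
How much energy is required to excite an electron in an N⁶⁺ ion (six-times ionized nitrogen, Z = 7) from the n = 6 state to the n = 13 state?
14.57 eV

The energy levels of a hydrogen-like atom are E_n = -13.6057 Z² eV / n².

Energy at n = 6: E_6 = -13.6057 × 7² / 6² = -18.51887 eV
Energy at n = 13: E_13 = -13.6057 × 7² / 13² = -3.94485 eV

The excitation energy is the difference:
ΔE = E_13 - E_6
ΔE = -3.94485 - (-18.51887)
ΔE = 14.57 eV

Since this is positive, energy must be absorbed (photon absorption).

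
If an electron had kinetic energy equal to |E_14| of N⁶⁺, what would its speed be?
1.0938e+06 m/s (or 0.36487% of c)

The binding energy at n = 14 for N⁶⁺ is:
E_14 = -13.6057 × 7²/14² = -3.4014250 eV
|E_14| = 3.4014250 eV

Convert to Joules:
KE = 3.4014250 eV × (1.602177 × 10⁻¹⁹ J/eV) = 5.449685e-19 J

Using KE = ½mv²:
v = √(2·KE/m_e)
v = √(2 × 5.449685e-19 J / 9.10938 × 10⁻³¹ kg)
v = 1.0938e+06 m/s

This is approximately 0.36487% the speed of light.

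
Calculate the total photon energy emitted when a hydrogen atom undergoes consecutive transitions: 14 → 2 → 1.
13.536 eV

The energy levels of hydrogen are E_n = -13.6057 / n² eV.

First transition (14 → 2):
ΔE₁ = |E_2 - E_14|
ΔE₁ = |-3.401425000 - (-0.069416837)| = 3.332008 eV

Second transition (2 → 1):
ΔE₂ = |E_1 - E_2|
ΔE₂ = |-13.605700000 - (-3.401425000)| = 10.204275 eV

Total energy released:
E_total = ΔE₁ + ΔE₂ = 3.332008 + 10.204275 = 13.536 eV

Note: This equals the direct transition 14 → 1: 13.536 eV ✓
Energy is conserved regardless of the path taken.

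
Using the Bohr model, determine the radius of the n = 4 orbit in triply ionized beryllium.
0.211671 nm (or 2.116709 Å)

The Bohr radius formula is:
r_n = n² a₀ / Z

where a₀ = 0.052917721 nm is the Bohr radius.

For Be³⁺ (Z = 4) at n = 4:
r_4 = 4² × 0.052917721 nm / 4
r_4 = 16 × 0.052917721 nm / 4
r_4 = 0.8466835 nm / 4
r_4 = 0.211671 nm

The electron orbits at approximately 0.211671 nm from the nucleus.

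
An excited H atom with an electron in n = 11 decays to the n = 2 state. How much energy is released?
3.2890 eV

The energy levels are E_n = -13.6057 eV / n².

Energy at n = 11: E_11 = -13.6057 / 11² = -0.1124438 eV
Energy at n = 2: E_2 = -13.6057 / 2² = -3.4014250 eV

For emission (electron falling to lower state), the photon energy is:
E_photon = E_11 - E_2 = |-0.1124438 - (-3.4014250)|
E_photon = 3.2890 eV

This energy is carried away by the emitted photon.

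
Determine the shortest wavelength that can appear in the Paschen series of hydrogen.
820.138618 nm

The series limit corresponds to the transition from n = ∞ to n = 3.
This is the highest energy (shortest wavelength) transition in the Paschen series.

E_∞ = 0 eV
E_3 = -13.6057 / 3² = -1.5117444444 eV

Energy at series limit:
ΔE = E_∞ - E_3 = 0 - (-1.5117444444) = 1.5117444444 eV
λ = hc/E = 1239.84 eV·nm / 1.5117444444 eV = 820.138618 nm

This energy equals the ionization energy from the n = 3 state of hydrogen.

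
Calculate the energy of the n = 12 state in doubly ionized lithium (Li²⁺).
-0.850356 eV

For hydrogen-like ions, the energy levels scale with Z²:
E_n = -13.6057 Z² / n² eV

For Li²⁺ (Z = 3) at n = 12:
E_12 = -13.6057 × 3² / 12²
E_12 = -13.6057 × 9 / 144
E_12 = -122.4513 / 144
E_12 = -0.850356 eV

The energy is 9 times more negative than hydrogen at the same n due to the stronger nuclear charge.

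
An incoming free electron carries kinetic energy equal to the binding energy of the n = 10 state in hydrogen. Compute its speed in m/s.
2.19e+05 m/s (or 0.073% of c)

The binding energy at n = 10 for hydrogen is:
E_10 = -13.6057/10² = -0.136057 eV
|E_10| = 0.136057 eV

Convert to Joules:
KE = 0.136057 eV × (1.602177 × 10⁻¹⁹ J/eV) = 2.1799e-20 J

Using KE = ½mv²:
v = √(2·KE/m_e)
v = √(2 × 2.1799e-20 J / 9.10938 × 10⁻³¹ kg)
v = 2.19e+05 m/s

This is approximately 0.073% the speed of light.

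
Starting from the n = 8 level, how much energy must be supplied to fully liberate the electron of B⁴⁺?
5.31473 eV

The ionization energy is the energy needed to remove the electron completely (n → ∞).

For a hydrogen-like ion with Z = 5, E_n = -13.6057 Z² / n² eV.

At n = 8: E_8 = -13.6057 × 5² / 8² = -5.31472656 eV
At n = ∞: E_∞ = 0 eV

Ionization energy = E_∞ - E_8 = 0 - (-5.31472656) = 5.31472656 eV
Ionization energy ≈ 5.31473 eV

This is also called the binding energy of the electron in state n = 8.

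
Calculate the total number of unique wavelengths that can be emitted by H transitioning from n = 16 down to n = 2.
105

The electron can occupy levels n = 2, 3, ..., 16 during de-excitation — that is m = 16 - 2 + 1 = 15 distinct levels.

The number of distinct spectral lines equals the number of ways to choose 2 of these m levels (each pair gives one possible emission transition):

Number of lines = m(m-1)/2 = 15×14/2 = 105

These correspond to all possible transitions between the 15 levels:
16 → 15, 16 → 14, 16 → 13, 16 → 12, 16 → 11, 16 → 10, 16 → 9, 16 → 8...

Each transition produces a photon with a unique energy (and thus wavelength). This count does not depend on Z.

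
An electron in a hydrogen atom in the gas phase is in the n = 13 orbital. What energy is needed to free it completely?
0.08051 eV

The ionization energy is the energy needed to remove the electron completely (n → ∞).

For hydrogen, E_n = -13.6057 eV / n².

At n = 13: E_13 = -13.6057 / 13² = -0.08050710 eV
At n = ∞: E_∞ = 0 eV

Ionization energy = E_∞ - E_13 = 0 - (-0.08050710) = 0.08050710 eV
Ionization energy ≈ 0.08051 eV

This is also called the binding energy of the electron in state n = 13.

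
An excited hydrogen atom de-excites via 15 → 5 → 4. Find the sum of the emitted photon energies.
0.789886 eV

The energy levels of hydrogen are E_n = -13.6057 / n² eV.

First transition (15 → 5):
ΔE₁ = |E_5 - E_15|
ΔE₁ = |-0.544228000000 - (-0.060469777778)| = 0.483758222 eV

Second transition (5 → 4):
ΔE₂ = |E_4 - E_5|
ΔE₂ = |-0.850356250000 - (-0.544228000000)| = 0.306128250 eV

Total energy released:
E_total = ΔE₁ + ΔE₂ = 0.483758222 + 0.306128250 = 0.789886 eV

Note: This equals the direct transition 15 → 4: 0.789886 eV ✓
Energy is conserved regardless of the path taken.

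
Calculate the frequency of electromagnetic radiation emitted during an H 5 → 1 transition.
3.1583e+15 Hz

First, find the transition energy:
E_5 = -13.6057 / 5² = -0.5442280 eV
E_1 = -13.6057 / 1² = -13.6057000 eV
|ΔE| = |E_1 - E_5| = 13.0614720 eV

Convert to Joules: E = 13.0614720 eV × (1.602177 × 10⁻¹⁹ J/eV) = 2.092679e-18 J

Using E = hf:
f = E/h = 2.092679e-18 J / (6.62607 × 10⁻³⁴ J·s)
f = 3.1583e+15 Hz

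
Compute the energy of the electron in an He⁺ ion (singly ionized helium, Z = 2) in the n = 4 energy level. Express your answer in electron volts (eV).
-3.40 eV

The energy levels of a hydrogen-like atom are given by:
E_n = -13.6057 Z² / n² eV  (with Z = 2 for He⁺)

For n = 4:
E_4 = -13.6057 × 2² / 4²
E_4 = -13.6057 × 4 / 16
E_4 = -3.40 eV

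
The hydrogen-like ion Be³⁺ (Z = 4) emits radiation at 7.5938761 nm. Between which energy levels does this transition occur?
n = 2 → n = 1

First, find the photon energy from the wavelength (hc = 1239.84 eV·nm):
E = hc/λ = 1239.84 eV·nm / 7.5938761 nm = 163.26840 eV

The energy levels of Be³⁺ satisfy E_n = -13.6057 × 4² / n² eV, so an emission n_i → n_f releases
ΔE = 13.6057 × 4² × (1/n_f² − 1/n_i²) eV.

Setting ΔE equal to the photon energy:
1/n_f² − 1/n_i² = 163.26840 / (13.6057 × 4²) = 0.75000000

Since 1/n_i² must be positive, we need 1/n_f² > 0.75000000, i.e. n_f ≤ 1. For each allowed n_f, solve n_i = (1/n_f² − 0.75000000)^(−1/2) and check whether it is a whole number:
  n_f = 1: 1/n_i² = 1.00000000 − 0.75000000 = 0.25000000 → n_i = 2.000  → integer, n_i = 2 ✓

Only n_f = 1 gives an integer upper level, n_i = 2.

The transition is from n = 2 to n = 1 (emission).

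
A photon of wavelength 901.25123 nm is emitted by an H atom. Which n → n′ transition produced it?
n = 10 → n = 3

First, find the photon energy from the wavelength (hc = 1239.84 eV·nm):
E = hc/λ = 1239.84 eV·nm / 901.25123 nm = 1.3756874 eV

The energy levels of hydrogen satisfy E_n = -13.6057 / n² eV, so an emission n_i → n_f releases
ΔE = 13.6057 × (1/n_f² − 1/n_i²) eV.

Setting ΔE equal to the photon energy:
1/n_f² − 1/n_i² = 1.3756874 / 13.6057 = 0.10111111

Since 1/n_i² must be positive, we need 1/n_f² > 0.10111111, i.e. n_f ≤ 3. For each allowed n_f, solve n_i = (1/n_f² − 0.10111111)^(−1/2) and check whether it is a whole number:
  n_f = 1: 1/n_i² = 1.00000000 − 0.10111111 = 0.89888889 → n_i = 1.055  (not an integer) ✗
  n_f = 2: 1/n_i² = 0.25000000 − 0.10111111 = 0.14888889 → n_i = 2.592  (not an integer) ✗
  n_f = 3: 1/n_i² = 0.11111111 − 0.10111111 = 0.01000000 → n_i = 10.000  → integer, n_i = 10 ✓

Only n_f = 3 gives an integer upper level, n_i = 10.

The transition is from n = 10 to n = 3 (emission).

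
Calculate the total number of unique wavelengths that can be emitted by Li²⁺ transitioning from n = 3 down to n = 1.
3

The electron can occupy levels n = 1, 2, ..., 3 during de-excitation — that is m = 3 - 1 + 1 = 3 distinct levels.

The number of distinct spectral lines equals the number of ways to choose 2 of these m levels (each pair gives one possible emission transition):

Number of lines = m(m-1)/2 = 3×2/2 = 3

These correspond to all possible transitions between the 3 levels:
3 → 2, 3 → 1, 2 → 1

Each transition produces a photon with a unique energy (and thus wavelength). This count does not depend on Z.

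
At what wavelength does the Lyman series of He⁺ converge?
22.781628 nm

The series limit corresponds to the transition from n = ∞ to n = 1.
This is the highest energy (shortest wavelength) transition in the Lyman series.

E_∞ = 0 eV
E_1 = -13.6057 × 2² / 1² = -54.42280000 eV

Energy at series limit:
ΔE = E_∞ - E_1 = 0 - (-54.42280000) = 54.42280000 eV
λ = hc/E = 1239.84 eV·nm / 54.42280000 eV = 22.781628 nm

This energy equals the ionization energy from the n = 1 state of He⁺.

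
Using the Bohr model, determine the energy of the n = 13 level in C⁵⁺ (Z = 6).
-2.90 eV

For hydrogen-like ions, the energy levels scale with Z²:
E_n = -13.6057 Z² / n² eV

For C⁵⁺ (Z = 6) at n = 13:
E_13 = -13.6057 × 6² / 13²
E_13 = -13.6057 × 36 / 169
E_13 = -489.8052 / 169
E_13 = -2.90 eV

The energy is 36 times more negative than hydrogen at the same n due to the stronger nuclear charge.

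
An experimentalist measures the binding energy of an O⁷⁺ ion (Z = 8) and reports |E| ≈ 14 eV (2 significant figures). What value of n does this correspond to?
n = 8

The exact energy levels follow E_n = -13.6057 Z² / n² eV with Z = 8.

The measured value (-14 eV) is reported to only 2 significant figures, so we must test candidate n values and see which one matches to that precision.

Candidate energies:
  n = 6:  E = -13.6057 × 8² / 6² = -24.18791 eV
  n = 7:  E = -13.6057 × 8² / 7² = -17.77071 eV
  n = 8:  E = -13.6057 × 8² / 8² = -13.60570 eV  ← matches
  n = 9:  E = -13.6057 × 8² / 9² = -10.75018 eV
  n = 10:  E = -13.6057 × 8² / 10² = -8.70765 eV

Checking against the measurement of -14 eV (2 sig figs), only n = 8 agrees:
E_8 = -13.60570 eV, which rounds to -14 eV ✓

Therefore n = 8.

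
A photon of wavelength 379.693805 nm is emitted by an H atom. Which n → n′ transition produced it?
n = 10 → n = 2

First, find the photon energy from the wavelength (hc = 1239.84 eV·nm):
E = hc/λ = 1239.84 eV·nm / 379.693805 nm = 3.2653680 eV

The energy levels of hydrogen satisfy E_n = -13.6057 / n² eV, so an emission n_i → n_f releases
ΔE = 13.6057 × (1/n_f² − 1/n_i²) eV.

Setting ΔE equal to the photon energy:
1/n_f² − 1/n_i² = 3.2653680 / 13.6057 = 0.24000000

Since 1/n_i² must be positive, we need 1/n_f² > 0.24000000, i.e. n_f ≤ 2. For each allowed n_f, solve n_i = (1/n_f² − 0.24000000)^(−1/2) and check whether it is a whole number:
  n_f = 1: 1/n_i² = 1.00000000 − 0.24000000 = 0.76000000 → n_i = 1.147  (not an integer) ✗
  n_f = 2: 1/n_i² = 0.25000000 − 0.24000000 = 0.01000000 → n_i = 10.000  → integer, n_i = 10 ✓

Only n_f = 2 gives an integer upper level, n_i = 10.

The transition is from n = 10 to n = 2 (emission).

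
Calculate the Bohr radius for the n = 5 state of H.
1.3229 nm (or 13.2294 Å)

The Bohr radius formula is:
r_n = n² a₀ / Z

where a₀ = 0.0529177 nm is the Bohr radius.

For H (Z = 1) at n = 5:
r_5 = 5² × 0.0529177 nm / 1
r_5 = 25 × 0.0529177 nm / 1
r_5 = 1.32294 nm / 1
r_5 = 1.3229 nm

The electron orbits at approximately 1.3229 nm from the nucleus.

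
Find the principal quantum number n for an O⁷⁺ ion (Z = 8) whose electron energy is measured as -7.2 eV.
n = 11

The exact energy levels follow E_n = -13.6057 Z² / n² eV with Z = 8.

The measured value (-7.2 eV) is reported to only 2 significant figures, so we must test candidate n values and see which one matches to that precision.

Candidate energies:
  n = 9:  E = -13.6057 × 8² / 9² = -10.750183 eV
  n = 10:  E = -13.6057 × 8² / 10² = -8.707648 eV
  n = 11:  E = -13.6057 × 8² / 11² = -7.196403 eV  ← matches
  n = 12:  E = -13.6057 × 8² / 12² = -6.046978 eV
  n = 13:  E = -13.6057 × 8² / 13² = -5.152454 eV

Checking against the measurement of -7.2 eV (2 sig figs), only n = 11 agrees:
E_11 = -7.196403 eV, which rounds to -7.2 eV ✓

Therefore n = 11.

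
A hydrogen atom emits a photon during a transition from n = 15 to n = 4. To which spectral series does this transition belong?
Brackett series

The spectral series in hydrogen are named based on the final (lower) energy level:
- Lyman series: n_final = 1 (ultraviolet)
- Balmer series: n_final = 2 (visible/near-UV)
- Paschen series: n_final = 3 (infrared)
- Brackett series: n_final = 4 (infrared)
- Pfund series: n_final = 5 (far infrared)

Since this transition ends at n = 4, it belongs to the Brackett series.

For reference, this 15 → 4 line has photon energy
ΔE = 13.6057 eV × (1/4² - 1/15²) = 0.78988647222 eV,
corresponding to wavelength λ = hc/ΔE = 1239.84 eV·nm / 0.78988647222 eV = 1569.64329 nm in the infrared region.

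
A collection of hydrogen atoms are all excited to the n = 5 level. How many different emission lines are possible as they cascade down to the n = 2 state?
6

The electron can occupy levels n = 2, 3, ..., 5 during de-excitation — that is m = 5 - 2 + 1 = 4 distinct levels.

The number of distinct spectral lines equals the number of ways to choose 2 of these m levels (each pair gives one possible emission transition):

Number of lines = m(m-1)/2 = 4×3/2 = 6

These correspond to all possible transitions between the 4 levels:
5 → 4, 5 → 3, 5 → 2, 4 → 3, 4 → 2, 3 → 2

Each transition produces a photon with a unique energy (and thus wavelength). This count does not depend on Z.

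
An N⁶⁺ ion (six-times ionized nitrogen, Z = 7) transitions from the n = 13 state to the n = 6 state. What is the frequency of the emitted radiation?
3.52e+15 Hz

First, find the transition energy:
E_13 = -13.6057 × 7² / 13² = -3.9448479 eV
E_6 = -13.6057 × 7² / 6² = -18.5188694 eV
|ΔE| = |E_6 - E_13| = 14.5740215 eV

Convert to Joules: E = 14.5740215 eV × (1.602177 × 10⁻¹⁹ J/eV) = 2.3350e-18 J

Using E = hf:
f = E/h = 2.3350e-18 J / (6.62607 × 10⁻³⁴ J·s)
f = 3.52e+15 Hz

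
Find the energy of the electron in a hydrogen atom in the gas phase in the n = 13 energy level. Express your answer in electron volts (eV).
-0.080507 eV

The energy levels of a hydrogen-like atom are given by:
E_n = -13.6057 eV / n²

For n = 13:
E_13 = -13.6057 eV / 13²
E_13 = -13.6057 eV / 169
E_13 = -0.080507 eV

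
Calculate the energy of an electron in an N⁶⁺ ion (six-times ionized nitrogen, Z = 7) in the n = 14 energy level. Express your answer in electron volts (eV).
-3.401425 eV

The energy levels of a hydrogen-like atom are given by:
E_n = -13.6057 Z² / n² eV  (with Z = 7 for N⁶⁺)

For n = 14:
E_14 = -13.6057 × 7² / 14²
E_14 = -13.6057 × 49 / 196
E_14 = -3.401425 eV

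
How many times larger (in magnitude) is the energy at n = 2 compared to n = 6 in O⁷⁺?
9.000

Using E_n = -13.6057 Z² / n² eV with Z = 8:

E_2 = -13.6057 × 8² / 2² = -870.7648 / 4 = -217.691200000 eV
E_6 = -13.6057 × 8² / 6² = -870.7648 / 36 = -24.187911111 eV

The ratio is:
E_2/E_6 = (-217.691200000) / (-24.187911111)
E_2/E_6 = (-870.7648/4) / (-870.7648/36)
E_2/E_6 = 36/4
E_2/E_6 = 9.000
(Note: the Z² factors cancel in the ratio.)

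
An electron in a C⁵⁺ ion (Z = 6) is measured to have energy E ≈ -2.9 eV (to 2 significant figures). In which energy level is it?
n = 13

The exact energy levels follow E_n = -13.6057 Z² / n² eV with Z = 6.

The measured value (-2.9 eV) is reported to only 2 significant figures, so we must test candidate n values and see which one matches to that precision.

Candidate energies:
  n = 11:  E = -13.6057 × 6² / 11² = -4.04798 eV
  n = 12:  E = -13.6057 × 6² / 12² = -3.40143 eV
  n = 13:  E = -13.6057 × 6² / 13² = -2.89826 eV  ← matches
  n = 14:  E = -13.6057 × 6² / 14² = -2.49901 eV
  n = 15:  E = -13.6057 × 6² / 15² = -2.17691 eV

Checking against the measurement of -2.9 eV (2 sig figs), only n = 13 agrees:
E_13 = -2.89826 eV, which rounds to -2.9 eV ✓

Therefore n = 13.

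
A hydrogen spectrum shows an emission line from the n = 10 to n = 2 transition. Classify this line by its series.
Balmer series

The spectral series in hydrogen are named based on the final (lower) energy level:
- Lyman series: n_final = 1 (ultraviolet)
- Balmer series: n_final = 2 (visible/near-UV)
- Paschen series: n_final = 3 (infrared)
- Brackett series: n_final = 4 (infrared)
- Pfund series: n_final = 5 (far infrared)

Since this transition ends at n = 2, it belongs to the Balmer series.

For reference, this 10 → 2 line has photon energy
ΔE = 13.6057 eV × (1/2² - 1/10²) = 3.26536800 eV,
corresponding to wavelength λ = hc/ΔE = 1239.84 eV·nm / 3.26536800 eV = 379.6938 nm in the visible/near-UV region.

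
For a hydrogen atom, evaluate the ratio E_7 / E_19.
7.3673

Using E_n = -13.6057 Z² / n² eV with Z = 1:

E_7 = -13.6057 / 7² = -13.6057 / 49 = -0.2776673469 eV
E_19 = -13.6057 / 19² = -13.6057 / 361 = -0.0376889197 eV

The ratio is:
E_7/E_19 = (-0.2776673469) / (-0.0376889197)
E_7/E_19 = (-13.6057/49) / (-13.6057/361)
E_7/E_19 = 361/49
E_7/E_19 = 7.3673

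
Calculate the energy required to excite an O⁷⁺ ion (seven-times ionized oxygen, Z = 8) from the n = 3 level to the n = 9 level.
86.0015 eV

The energy levels of a hydrogen-like atom are E_n = -13.6057 Z² eV / n².

Energy at n = 3: E_3 = -13.6057 × 8² / 3² = -96.7516444 eV
Energy at n = 9: E_9 = -13.6057 × 8² / 9² = -10.7501827 eV

The excitation energy is the difference:
ΔE = E_9 - E_3
ΔE = -10.7501827 - (-96.7516444)
ΔE = 86.0015 eV

Since this is positive, energy must be absorbed (photon absorption).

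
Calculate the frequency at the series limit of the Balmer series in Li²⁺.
7.402e+15 Hz

The series limit corresponds to the transition from n = ∞ to n = 2.
This is the highest energy (shortest wavelength) transition in the Balmer series.

E_∞ = 0 eV
E_2 = -13.6057 × 3² / 2² = -30.61283 eV

Energy at series limit:
ΔE = E_∞ - E_2 = 0 - (-30.61283) = 30.61283 eV
E = 30.61283 eV × (1.602177 × 10⁻¹⁹ J/eV) = 4.90472e-18 J
f = E/h = 4.90472e-18 J / (6.62607 × 10⁻³⁴ J·s) = 7.402e+15 Hz

This energy equals the ionization energy from the n = 2 state of Li²⁺.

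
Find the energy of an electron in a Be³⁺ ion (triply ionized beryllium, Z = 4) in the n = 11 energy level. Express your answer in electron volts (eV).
-1.799101 eV

The energy levels of a hydrogen-like atom are given by:
E_n = -13.6057 Z² / n² eV  (with Z = 4 for Be³⁺)

For n = 11:
E_11 = -13.6057 × 4² / 11²
E_11 = -13.6057 × 16 / 121
E_11 = -1.799101 eV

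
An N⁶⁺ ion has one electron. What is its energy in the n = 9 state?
-8.230609 eV

For hydrogen-like ions, the energy levels scale with Z²:
E_n = -13.6057 Z² / n² eV

For N⁶⁺ (Z = 7) at n = 9:
E_9 = -13.6057 × 7² / 9²
E_9 = -13.6057 × 49 / 81
E_9 = -666.6793 / 81
E_9 = -8.230609 eV

The energy is 49 times more negative than hydrogen at the same n due to the stronger nuclear charge.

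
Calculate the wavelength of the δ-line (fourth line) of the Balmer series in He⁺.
102.51733 nm

The lines of a series are numbered from the longest wavelength (smallest ΔE) outward; the fourth line is the transition from n = n_f + 4 to n_f.
The Balmer series has all transitions ending at n_f = 2.

For He⁺ (Z = 2), the fourth line (δ-line) is the jump from n = 6 to n = 2:
E_6 = -13.6057 × 2² / 6² = -1.51174444 eV
E_2 = -13.6057 × 2² / 2² = -13.60570000 eV
ΔE = E_6 - E_2 = 12.09395556 eV

λ = hc/E = 1239.84 eV·nm / 12.09395556 eV
λ = 102.51733 nm

This is the δ-line of the Balmer series in He⁺.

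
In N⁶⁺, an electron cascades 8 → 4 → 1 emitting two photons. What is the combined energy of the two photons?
656.262436 eV

The energy levels of N⁶⁺ are E_n = -13.6057 × 7² / n² eV.

First transition (8 → 4):
ΔE₁ = |E_4 - E_8|
ΔE₁ = |-41.667456250000 - (-10.416864062500)| = 31.250592188 eV

Second transition (4 → 1):
ΔE₂ = |E_1 - E_4|
ΔE₂ = |-666.679300000000 - (-41.667456250000)| = 625.011843750 eV

Total energy released:
E_total = ΔE₁ + ΔE₂ = 31.250592188 + 625.011843750 = 656.262436 eV

Note: This equals the direct transition 8 → 1: 656.262436 eV ✓
Energy is conserved regardless of the path taken.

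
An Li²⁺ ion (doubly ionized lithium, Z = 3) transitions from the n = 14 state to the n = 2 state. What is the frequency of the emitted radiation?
7.25109e+15 Hz

First, find the transition energy:
E_14 = -13.6057 × 3² / 14² = -0.62475153 eV
E_2 = -13.6057 × 3² / 2² = -30.61282500 eV
|ΔE| = |E_2 - E_14| = 29.98807347 eV

Convert to Joules: E = 29.98807347 eV × (1.602177 × 10⁻¹⁹ J/eV) = 4.8046202e-18 J

Using E = hf:
f = E/h = 4.8046202e-18 J / (6.62607 × 10⁻³⁴ J·s)
f = 7.25109e+15 Hz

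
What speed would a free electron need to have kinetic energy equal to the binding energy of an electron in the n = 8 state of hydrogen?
2.73e+05 m/s (or 0.09122% of c)

The binding energy at n = 8 for hydrogen is:
E_8 = -13.6057/8² = -0.2125891 eV
|E_8| = 0.2125891 eV

Convert to Joules:
KE = 0.2125891 eV × (1.602177 × 10⁻¹⁹ J/eV) = 3.4061e-20 J

Using KE = ½mv²:
v = √(2·KE/m_e)
v = √(2 × 3.4061e-20 J / 9.10938 × 10⁻³¹ kg)
v = 2.73e+05 m/s

This is approximately 0.09122% the speed of light.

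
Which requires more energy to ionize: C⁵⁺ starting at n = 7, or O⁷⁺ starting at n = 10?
C⁵⁺ at n = 7 (E = -9.996 eV)

Using E_n = -13.6057 Z² / n² eV:

C⁵⁺ (Z = 6) at n = 7:
E = -13.6057 × 6² / 7² = -13.6057 × 36 / 49 = -9.996024 eV

O⁷⁺ (Z = 8) at n = 10:
E = -13.6057 × 8² / 10² = -13.6057 × 64 / 100 = -8.707648 eV

Since -9.996024 eV < -8.707648 eV,
C⁵⁺ at n = 7 is more tightly bound (requires more energy to ionize).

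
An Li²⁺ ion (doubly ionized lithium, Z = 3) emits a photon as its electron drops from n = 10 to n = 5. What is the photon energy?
3.673539 eV

The energy levels are E_n = -13.6057 Z² eV / n².

Energy at n = 10: E_10 = -13.6057 × 3² / 10² = -1.224513000 eV
Energy at n = 5: E_5 = -13.6057 × 3² / 5² = -4.898052000 eV

For emission (electron falling to lower state), the photon energy is:
E_photon = E_10 - E_5 = |-1.224513000 - (-4.898052000)|
E_photon = 3.673539 eV

This energy is carried away by the emitted photon.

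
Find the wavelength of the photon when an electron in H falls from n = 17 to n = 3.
846.50022 nm

First, find the transition energy using E_n = -13.6057 / n² eV:
E_17 = -13.6057 / 17² = -0.047078547 eV
E_3 = -13.6057 / 3² = -1.511744444 eV

Photon energy: |ΔE| = |E_3 - E_17| = 1.464665897 eV

Convert to wavelength using E = hc/λ with hc = 1239.84 eV·nm:
λ = hc/E = 1239.84 eV·nm / 1.464665897 eV
λ = 846.50022 nm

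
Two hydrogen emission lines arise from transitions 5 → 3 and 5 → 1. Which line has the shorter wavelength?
5 → 1

Calculate the energy for each transition:

Transition 5 → 3:
ΔE₁ = |E_3 - E_5| = |-13.6057/3² - (-13.6057/5²)|
ΔE₁ = |-1.511744444444 - (-0.544228000000)| = 0.967516444 eV

Transition 5 → 1:
ΔE₂ = |E_1 - E_5| = |-13.6057/1² - (-13.6057/5²)|
ΔE₂ = |-13.605700000000 - (-0.544228000000)| = 13.061472000 eV

Since 13.061472000 eV > 0.967516444 eV, the transition 5 → 1 emits the more energetic photon.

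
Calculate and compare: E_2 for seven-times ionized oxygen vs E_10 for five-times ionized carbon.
O⁷⁺ at n = 2 (E = -217.691 eV)

Using E_n = -13.6057 Z² / n² eV:

O⁷⁺ (Z = 8) at n = 2:
E = -13.6057 × 8² / 2² = -13.6057 × 64 / 4 = -217.691200 eV

C⁵⁺ (Z = 6) at n = 10:
E = -13.6057 × 6² / 10² = -13.6057 × 36 / 100 = -4.898052 eV

Since -217.691200 eV < -4.898052 eV,
O⁷⁺ at n = 2 is more tightly bound (requires more energy to ionize).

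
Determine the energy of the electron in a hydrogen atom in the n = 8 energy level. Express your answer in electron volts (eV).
-0.21 eV

The energy levels of a hydrogen-like atom are given by:
E_n = -13.6057 eV / n²

For n = 8:
E_8 = -13.6057 eV / 8²
E_8 = -13.6057 eV / 64
E_8 = -0.21 eV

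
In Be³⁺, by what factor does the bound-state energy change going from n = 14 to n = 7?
4.000

Using E_n = -13.6057 Z² / n² eV with Z = 4:

E_7 = -13.6057 × 4² / 7² = -217.6912 / 49 = -4.442677551 eV
E_14 = -13.6057 × 4² / 14² = -217.6912 / 196 = -1.110669388 eV

The ratio is:
E_7/E_14 = (-4.442677551) / (-1.110669388)
E_7/E_14 = (-217.6912/49) / (-217.6912/196)
E_7/E_14 = 196/49
E_7/E_14 = 4.000
(Note: the Z² factors cancel in the ratio.)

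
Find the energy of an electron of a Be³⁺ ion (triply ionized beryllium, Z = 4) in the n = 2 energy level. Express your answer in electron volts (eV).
-54.422800 eV

The energy levels of a hydrogen-like atom are given by:
E_n = -13.6057 Z² / n² eV  (with Z = 4 for Be³⁺)

For n = 2:
E_2 = -13.6057 × 4² / 2²
E_2 = -13.6057 × 16 / 4
E_2 = -54.422800 eV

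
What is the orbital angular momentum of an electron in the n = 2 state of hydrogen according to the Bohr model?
2.10914e-34 J·s (or 2ℏ)

In the Bohr model, angular momentum is quantized:
L = nℏ

where ℏ = h/(2π) = 1.0545718e-34 J·s

For n = 2:
L = 2 × 1.0545718e-34 J·s
L = 2.10914e-34 J·s

This can also be written as L = 2ℏ.
The angular momentum is an integer multiple of the reduced Planck constant.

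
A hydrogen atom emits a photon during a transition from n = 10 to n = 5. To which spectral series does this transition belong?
Pfund series

The spectral series in hydrogen are named based on the final (lower) energy level:
- Lyman series: n_final = 1 (ultraviolet)
- Balmer series: n_final = 2 (visible/near-UV)
- Paschen series: n_final = 3 (infrared)
- Brackett series: n_final = 4 (infrared)
- Pfund series: n_final = 5 (far infrared)

Since this transition ends at n = 5, it belongs to the Pfund series.

For reference, this 10 → 5 line has photon energy
ΔE = 13.6057 eV × (1/5² - 1/10²) = 0.408171000 eV,
corresponding to wavelength λ = hc/ΔE = 1239.84 eV·nm / 0.408171000 eV = 3037.550 nm in the far infrared region.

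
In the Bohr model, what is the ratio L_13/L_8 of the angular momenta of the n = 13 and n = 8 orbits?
1.625

In the Bohr model, L_n = nℏ, so the ratio is purely the ratio of quantum numbers:

L_13/L_8 = 13ℏ / 8ℏ = 13/8 = 1.625

The angular momentum scales linearly with n.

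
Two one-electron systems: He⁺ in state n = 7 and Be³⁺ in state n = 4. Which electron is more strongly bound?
Be³⁺ at n = 4 (E = -13.61 eV)

Using E_n = -13.6057 Z² / n² eV:

He⁺ (Z = 2) at n = 7:
E = -13.6057 × 2² / 7² = -13.6057 × 4 / 49 = -1.11067 eV

Be³⁺ (Z = 4) at n = 4:
E = -13.6057 × 4² / 4² = -13.6057 × 16 / 16 = -13.60570 eV

Since -13.60570 eV < -1.11067 eV,
Be³⁺ at n = 4 is more tightly bound (requires more energy to ionize).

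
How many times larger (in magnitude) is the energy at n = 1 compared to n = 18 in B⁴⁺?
324.0000

Using E_n = -13.6057 Z² / n² eV with Z = 5:

E_1 = -13.6057 × 5² / 1² = -340.1425 / 1 = -340.1425000000 eV
E_18 = -13.6057 × 5² / 18² = -340.1425 / 324 = -1.0498225309 eV

The ratio is:
E_1/E_18 = (-340.1425000000) / (-1.0498225309)
E_1/E_18 = (-340.1425/1) / (-340.1425/324)
E_1/E_18 = 324/1
E_1/E_18 = 324.0000
(Note: the Z² factors cancel in the ratio.)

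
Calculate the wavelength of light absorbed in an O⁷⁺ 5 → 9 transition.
51.49 nm

First, find the transition energy using E_n = -13.6057 Z² / n² eV:
E_5 = -13.6057 × 8² / 5² = -34.8306 eV
E_9 = -13.6057 × 8² / 9² = -10.7502 eV

Photon energy: |ΔE| = |E_9 - E_5| = 24.0804 eV

Convert to wavelength using E = hc/λ with hc = 1239.84 eV·nm:
λ = hc/E = 1239.84 eV·nm / 24.0804 eV
λ = 51.49 nm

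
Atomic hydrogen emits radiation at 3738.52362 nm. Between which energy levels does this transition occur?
n = 8 → n = 5

First, find the photon energy from the wavelength (hc = 1239.84 eV·nm):
E = hc/λ = 1239.84 eV·nm / 3738.52362 nm = 0.33163894 eV

The energy levels of hydrogen satisfy E_n = -13.6057 / n² eV, so an emission n_i → n_f releases
ΔE = 13.6057 × (1/n_f² − 1/n_i²) eV.

Setting ΔE equal to the photon energy:
1/n_f² − 1/n_i² = 0.33163894 / 13.6057 = 0.024375000

Since 1/n_i² must be positive, we need 1/n_f² > 0.024375000, i.e. n_f ≤ 6. For each allowed n_f, solve n_i = (1/n_f² − 0.024375000)^(−1/2) and check whether it is a whole number:
  n_f = 1: 1/n_i² = 1.000000000 − 0.024375000 = 0.975625000 → n_i = 1.012  (not an integer) ✗
  n_f = 2: 1/n_i² = 0.250000000 − 0.024375000 = 0.225625000 → n_i = 2.105  (not an integer) ✗
  n_f = 3: 1/n_i² = 0.111111111 − 0.024375000 = 0.086736111 → n_i = 3.395  (not an integer) ✗
  n_f = 4: 1/n_i² = 0.062500000 − 0.024375000 = 0.038125000 → n_i = 5.121  (not an integer) ✗
  n_f = 5: 1/n_i² = 0.040000000 − 0.024375000 = 0.015625000 → n_i = 8.000  → integer, n_i = 8 ✓
  n_f = 6: 1/n_i² = 0.027777778 − 0.024375000 = 0.003402778 → n_i = 17.143  (not an integer) ✗

Only n_f = 5 gives an integer upper level, n_i = 8.

The transition is from n = 8 to n = 5 (emission).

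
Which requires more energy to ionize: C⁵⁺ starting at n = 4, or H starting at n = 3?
C⁵⁺ at n = 4 (E = -30.613 eV)

Using E_n = -13.6057 Z² / n² eV:

C⁵⁺ (Z = 6) at n = 4:
E = -13.6057 × 6² / 4² = -13.6057 × 36 / 16 = -30.612825 eV

H (Z = 1) at n = 3:
E = -13.6057 × 1² / 3² = -13.6057 × 1 / 9 = -1.511744 eV

Since -30.612825 eV < -1.511744 eV,
C⁵⁺ at n = 4 is more tightly bound (requires more energy to ionize).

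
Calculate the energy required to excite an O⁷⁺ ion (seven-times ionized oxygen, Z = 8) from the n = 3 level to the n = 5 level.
61.92 eV

The energy levels of a hydrogen-like atom are E_n = -13.6057 Z² eV / n².

Energy at n = 3: E_3 = -13.6057 × 8² / 3² = -96.75164 eV
Energy at n = 5: E_5 = -13.6057 × 8² / 5² = -34.83059 eV

The excitation energy is the difference:
ΔE = E_5 - E_3
ΔE = -34.83059 - (-96.75164)
ΔE = 61.92 eV

Since this is positive, energy must be absorbed (photon absorption).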